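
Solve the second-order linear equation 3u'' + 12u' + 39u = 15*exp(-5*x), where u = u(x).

Divide through by 3: u'' + 4u' + 13u = 5*exp(-5*x).
Characteristic equation r² + 4r + 13 = 0 has discriminant (4)² - 4·(13) = -36 < 0, so r = -2 ± 3i.
Hence u_h = C1*cos(3*x)*exp(-2*x) + C2*exp(-2*x)*sin(3*x).
Try u_p = A*exp(-5*x). Substituting into the equation and dividing by exp(-5*x) gives A = 5/18, so u_p = 5*exp(-5*x)/18.

u = 5*exp(-5*x)/18 + C1*cos(3*x)*exp(-2*x) + C2*exp(-2*x)*sin(3*x)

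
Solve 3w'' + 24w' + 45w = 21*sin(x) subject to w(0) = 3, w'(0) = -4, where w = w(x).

Divide through by 3: w'' + 8w' + 15w = 7*sin(x).
Characteristic equation r² + 8r + 15 = 0 factors as (r + 3)(r + 5) = 0, so r = -3, -5.
Hence w_h = C1*exp(-3*x) + C2*exp(-5*x).
Try w_p = A*cos(x) + B*sin(x). Substituting and equating the coefficients of cos(x) and sin(x) gives A = -14/65, B = 49/130, so w_p = -14*cos(x)/65 + 49*sin(x)/130.
General solution: w = -14*cos(x)/65 + 49*sin(x)/130 + C1*exp(-3*x) + C2*exp(-5*x).
Apply the initial conditions: w(0) = -14/65 + C1 + C2 = 3 and w'(0) = 49/130 - 5*C2 - 3*C1 = -4. Solving gives C1 = 117/20, C2 = -137/52.

w = -137*exp(-5*x)/52 - 14*cos(x)/65 + 49*sin(x)/130 + 117*exp(-3*x)/20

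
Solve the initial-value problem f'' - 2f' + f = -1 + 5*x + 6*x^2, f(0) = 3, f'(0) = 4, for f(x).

Characteristic equation r² - 2r + 1 = 0 has discriminant (-2)² - 4·(1) = 0, so r = 1 is a repeated root.
Hence f_h = (C1 + C2*x)*exp(x).
For the particular solution try f_p = A0 + A1*x + A2*x^2. Substituting and matching coefficients of each power of x gives A0 = 45, A1 = 29, A2 = 6, so f_p = 45 + 6*x^2 + 29*x.
General solution: f = 45 + 6*x^2 + 29*x + C1*exp(x) + C2*x*exp(x).
Apply the initial conditions: f(0) = 45 + C1 = 3 and f'(0) = 29 + C1 + C2 = 4. Solving gives C1 = -42, C2 = 17.

f = 45 - 42*exp(x) + 6*x**2 + 29*x + 17*x*exp(x)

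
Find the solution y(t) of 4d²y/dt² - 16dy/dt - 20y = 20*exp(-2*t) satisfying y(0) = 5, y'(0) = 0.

y = 5*exp(-2*t)/7 + 10*exp(-t)/3 + 20*exp(5*t)/21

Divide through by 4: y'' - 4y' - 5y = 5*exp(-2*t).
Characteristic equation r² - 4r - 5 = 0 factors as (r - 5)(r + 1) = 0, so r = 5, -1.
Hence y_h = C1*exp(5*t) + C2*exp(-t).
Try y_p = A*exp(-2*t). Substituting into the equation and dividing by exp(-2*t) gives A = 5/7, so y_p = 5*exp(-2*t)/7.
General solution: y = 5*exp(-2*t)/7 + C1*exp(5*t) + C2*exp(-t).
Apply the initial conditions: y(0) = 5/7 + C1 + C2 = 5 and y'(0) = -10/7 - C2 + 5*C1 = 0. Solving gives C1 = 20/21, C2 = 10/3.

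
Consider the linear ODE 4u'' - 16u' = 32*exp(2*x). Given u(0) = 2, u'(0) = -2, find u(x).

u = 7/2 + exp(4*x)/2 - 2*exp(2*x)

Divide through by 4: u'' - 4u' = 8*exp(2*x).
Characteristic equation r² - 4r = 0 factors as (r - 4)r = 0, so r = 4, 0.
Hence u_h = C1*exp(4*x) + C2.
Try u_p = A*exp(2*x). Substituting into the equation and dividing by exp(2*x) gives A = -2, so u_p = -2*exp(2*x).
General solution: u = C2 - 2*exp(2*x) + C1*exp(4*x).
Apply the initial conditions: u(0) = -2 + C1 + C2 = 2 and u'(0) = -4 + 4*C1 = -2. Solving gives C1 = 1/2, C2 = 7/2.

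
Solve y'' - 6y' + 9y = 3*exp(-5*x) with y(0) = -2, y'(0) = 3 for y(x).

y = -131*exp(3*x)/64 + 3*exp(-5*x)/64 + 75*x*exp(3*x)/8

Characteristic equation r² - 6r + 9 = 0 has discriminant (-6)² - 4·(9) = 0, so r = 3 is a repeated root.
Hence y_h = (C1 + C2*x)*exp(3*x).
Try y_p = A*exp(-5*x). Substituting into the equation and dividing by exp(-5*x) gives A = 3/64, so y_p = 3*exp(-5*x)/64.
General solution: y = 3*exp(-5*x)/64 + C1*exp(3*x) + C2*x*exp(3*x).
Apply the initial conditions: y(0) = 3/64 + C1 = -2 and y'(0) = -15/64 + C2 + 3*C1 = 3. Solving gives C1 = -131/64, C2 = 75/8.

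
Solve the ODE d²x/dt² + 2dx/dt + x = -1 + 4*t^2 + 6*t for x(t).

Characteristic equation r² + 2r + 1 = 0 has discriminant (2)² - 4·(1) = 0, so r = -1 is a repeated root.
Hence x_h = (C1 + C2*t)*exp(-t).
For the particular solution try x_p = A0 + A1*t + A2*t^2. Substituting and matching coefficients of each power of t gives A0 = 11, A1 = -10, A2 = 4, so x_p = 11 - 10*t + 4*t^2.

x = 11 - 10*t + 4*t**2 + C1*exp(-t) + C2*t*exp(-t)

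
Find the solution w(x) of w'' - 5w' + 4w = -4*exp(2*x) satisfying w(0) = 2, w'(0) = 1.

w = -exp(4*x) + 2*exp(2*x) + exp(x)

Characteristic equation r² - 5r + 4 = 0 factors as (r - 1)(r - 4) = 0, so r = 1, 4.
Hence w_h = C1*exp(x) + C2*exp(4*x).
Try w_p = A*exp(2*x). Substituting into the equation and dividing by exp(2*x) gives A = 2, so w_p = 2*exp(2*x).
General solution: w = 2*exp(2*x) + C1*exp(x) + C2*exp(4*x).
Apply the initial conditions: w(0) = 2 + C1 + C2 = 2 and w'(0) = 4 + C1 + 4*C2 = 1. Solving gives C1 = 1, C2 = -1.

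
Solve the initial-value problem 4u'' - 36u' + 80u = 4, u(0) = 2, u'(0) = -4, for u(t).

Divide through by 4: u'' - 9u' + 20u = 1.
Characteristic equation r² - 9r + 20 = 0 factors as (r - 5)(r - 4) = 0, so r = 5, 4.
Hence u_h = C1*exp(5*t) + C2*exp(4*t).
For the particular solution try u_p = A0. Substituting and matching coefficients of each power of t gives A0 = 1/20, so u_p = 1/20.
General solution: u = 1/20 + C1*exp(5*t) + C2*exp(4*t).
Apply the initial conditions: u(0) = 1/20 + C1 + C2 = 2 and u'(0) = 4*C2 + 5*C1 = -4. Solving gives C1 = -59/5, C2 = 55/4.

u = 1/20 - 59*exp(5*t)/5 + 55*exp(4*t)/4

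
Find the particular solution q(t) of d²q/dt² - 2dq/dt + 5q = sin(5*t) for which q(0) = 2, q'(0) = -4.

Characteristic equation r² - 2r + 5 = 0 has discriminant (-2)² - 4·(5) = -16 < 0, so r = 1 ± 2i.
Hence q_h = C1*cos(2*t)*exp(t) + C2*exp(t)*sin(2*t).
Try q_p = A*cos(5*t) + B*sin(5*t). Substituting and equating the coefficients of cos(5t) and sin(5t) gives A = 1/50, B = -1/25, so q_p = -sin(5*t)/25 + cos(5*t)/50.
General solution: q = -sin(5*t)/25 + cos(5*t)/50 + C1*cos(2*t)*exp(t) + C2*exp(t)*sin(2*t).
Apply the initial conditions: q(0) = 1/50 + C1 = 2 and q'(0) = -1/5 + C1 + 2*C2 = -4. Solving gives C1 = 99/50, C2 = -289/100.

q = -sin(5*t)/25 + cos(5*t)/50 - 289*exp(t)*sin(2*t)/100 + 99*cos(2*t)*exp(t)/50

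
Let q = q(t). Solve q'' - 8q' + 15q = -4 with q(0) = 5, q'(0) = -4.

Characteristic equation r² - 8r + 15 = 0 factors as (r - 3)(r - 5) = 0, so r = 3, 5.
Hence q_h = C1*exp(3*t) + C2*exp(5*t).
For the particular solution try q_p = A0. Substituting and matching coefficients of each power of t gives A0 = -4/15, so q_p = -4/15.
General solution: q = -4/15 + C1*exp(3*t) + C2*exp(5*t).
Apply the initial conditions: q(0) = -4/15 + C1 + C2 = 5 and q'(0) = 3*C1 + 5*C2 = -4. Solving gives C1 = 91/6, C2 = -99/10.

q = -4/15 - 99*exp(5*t)/10 + 91*exp(3*t)/6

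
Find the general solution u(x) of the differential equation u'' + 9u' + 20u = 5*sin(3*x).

u = -27*cos(3*x)/170 + 11*sin(3*x)/170 + C1*exp(-5*x) + C2*exp(-4*x)

Characteristic equation r² + 9r + 20 = 0 factors as (r + 5)(r + 4) = 0, so r = -5, -4.
Hence u_h = C1*exp(-5*x) + C2*exp(-4*x).
Try u_p = A*cos(3*x) + B*sin(3*x). Substituting and equating the coefficients of cos(3x) and sin(3x) gives A = -27/170, B = 11/170, so u_p = -27*cos(3*x)/170 + 11*sin(3*x)/170.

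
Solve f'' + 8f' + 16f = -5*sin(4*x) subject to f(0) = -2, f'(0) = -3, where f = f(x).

Characteristic equation r² + 8r + 16 = 0 has discriminant (8)² - 4·(16) = 0, so r = -4 is a repeated root.
Hence f_h = (C1 + C2*x)*exp(-4*x).
Try f_p = A*cos(4*x) + B*sin(4*x). Substituting and equating the coefficients of cos(4x) and sin(4x) gives A = 5/32, B = 0, so f_p = 5*cos(4*x)/32.
General solution: f = 5*cos(4*x)/32 + C1*exp(-4*x) + C2*x*exp(-4*x).
Apply the initial conditions: f(0) = 5/32 + C1 = -2 and f'(0) = C2 - 4*C1 = -3. Solving gives C1 = -69/32, C2 = -93/8.

f = -69*exp(-4*x)/32 + 5*cos(4*x)/32 - 93*x*exp(-4*x)/8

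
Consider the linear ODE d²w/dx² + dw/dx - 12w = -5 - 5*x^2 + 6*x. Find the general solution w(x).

w = 389/864 - 31*x/72 + 5*x**2/12 + C1*exp(3*x) + C2*exp(-4*x)

Characteristic equation r² + r - 12 = 0 factors as (r - 3)(r + 4) = 0, so r = 3, -4.
Hence w_h = C1*exp(3*x) + C2*exp(-4*x).
For the particular solution try w_p = A0 + A1*x + A2*x^2. Substituting and matching coefficients of each power of x gives A0 = 389/864, A1 = -31/72, A2 = 5/12, so w_p = 389/864 - 31*x/72 + 5*x^2/12.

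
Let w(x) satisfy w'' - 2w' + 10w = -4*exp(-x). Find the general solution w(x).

w = -4*exp(-x)/13 + C1*cos(3*x)*exp(x) + C2*exp(x)*sin(3*x)

Characteristic equation r² - 2r + 10 = 0 has discriminant (-2)² - 4·(10) = -36 < 0, so r = 1 ± 3i.
Hence w_h = C1*cos(3*x)*exp(x) + C2*exp(x)*sin(3*x).
Try w_p = A*exp(-x). Substituting into the equation and dividing by exp(-x) gives A = -4/13, so w_p = -4*exp(-x)/13.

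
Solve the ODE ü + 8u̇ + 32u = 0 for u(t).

u = C1*cos(4*t)*exp(-4*t) + C2*exp(-4*t)*sin(4*t)

Characteristic equation r² + 8r + 32 = 0 has discriminant (8)² - 4·(32) = -64 < 0, so r = -4 ± 4i.
Hence u_h = C1*cos(4*t)*exp(-4*t) + C2*exp(-4*t)*sin(4*t).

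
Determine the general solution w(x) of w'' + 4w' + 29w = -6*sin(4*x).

Characteristic equation r² + 4r + 29 = 0 has discriminant (4)² - 4·(29) = -100 < 0, so r = -2 ± 5i.
Hence w_h = C1*cos(5*x)*exp(-2*x) + C2*exp(-2*x)*sin(5*x).
Try w_p = A*cos(4*x) + B*sin(4*x). Substituting and equating the coefficients of cos(4x) and sin(4x) gives A = 96/425, B = -78/425, so w_p = -78*sin(4*x)/425 + 96*cos(4*x)/425.

w = -78*sin(4*x)/425 + 96*cos(4*x)/425 + C1*cos(5*x)*exp(-2*x) + C2*exp(-2*x)*sin(5*x)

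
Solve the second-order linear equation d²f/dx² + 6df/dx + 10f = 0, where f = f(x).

f = C1*cos(x)*exp(-3*x) + C2*exp(-3*x)*sin(x)

Characteristic equation r² + 6r + 10 = 0 has discriminant (6)² - 4·(10) = -4 < 0, so r = -3 ± i.
Hence f_h = C1*cos(x)*exp(-3*x) + C2*exp(-3*x)*sin(x).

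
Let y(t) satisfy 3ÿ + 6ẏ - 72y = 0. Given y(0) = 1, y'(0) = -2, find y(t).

y = 2*exp(4*t)/5 + 3*exp(-6*t)/5

Divide through by 3: y'' + 2y' - 24y = 0.
Characteristic equation r² + 2r - 24 = 0 factors as (r + 6)(r - 4) = 0, so r = -6, 4.
Hence y_h = C1*exp(-6*t) + C2*exp(4*t).
Apply the initial conditions: y(0) = C1 + C2 = 1 and y'(0) = -6*C1 + 4*C2 = -2. Solving gives C1 = 3/5, C2 = 2/5.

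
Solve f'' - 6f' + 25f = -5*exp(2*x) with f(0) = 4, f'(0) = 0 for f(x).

f = -5*exp(2*x)/17 - 209*exp(3*x)*sin(4*x)/68 + 73*cos(4*x)*exp(3*x)/17

Characteristic equation r² - 6r + 25 = 0 has discriminant (-6)² - 4·(25) = -64 < 0, so r = 3 ± 4i.
Hence f_h = C1*cos(4*x)*exp(3*x) + C2*exp(3*x)*sin(4*x).
Try f_p = A*exp(2*x). Substituting into the equation and dividing by exp(2*x) gives A = -5/17, so f_p = -5*exp(2*x)/17.
General solution: f = -5*exp(2*x)/17 + C1*cos(4*x)*exp(3*x) + C2*exp(3*x)*sin(4*x).
Apply the initial conditions: f(0) = -5/17 + C1 = 4 and f'(0) = -10/17 + 3*C1 + 4*C2 = 0. Solving gives C1 = 73/17, C2 = -209/68.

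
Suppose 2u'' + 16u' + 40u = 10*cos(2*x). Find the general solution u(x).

u = 5*cos(2*x)/32 + 5*sin(2*x)/32 + C1*cos(2*x)*exp(-4*x) + C2*exp(-4*x)*sin(2*x)

Divide through by 2: u'' + 8u' + 20u = 5*cos(2*x).
Characteristic equation r² + 8r + 20 = 0 has discriminant (8)² - 4·(20) = -16 < 0, so r = -4 ± 2i.
Hence u_h = C1*cos(2*x)*exp(-4*x) + C2*exp(-4*x)*sin(2*x).
Try u_p = A*cos(2*x) + B*sin(2*x). Substituting and equating the coefficients of cos(2x) and sin(2x) gives A = 5/32, B = 5/32, so u_p = 5*cos(2*x)/32 + 5*sin(2*x)/32.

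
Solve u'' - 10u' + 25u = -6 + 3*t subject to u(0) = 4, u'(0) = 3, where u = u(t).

Characteristic equation r² - 10r + 25 = 0 has discriminant (-10)² - 4·(25) = 0, so r = 5 is a repeated root.
Hence u_h = (C1 + C2*t)*exp(5*t).
For the particular solution try u_p = A0 + A1*t. Substituting and matching coefficients of each power of t gives A0 = -24/125, A1 = 3/25, so u_p = -24/125 + 3*t/25.
General solution: u = -24/125 + 3*t/25 + C1*exp(5*t) + C2*t*exp(5*t).
Apply the initial conditions: u(0) = -24/125 + C1 = 4 and u'(0) = 3/25 + C2 + 5*C1 = 3. Solving gives C1 = 524/125, C2 = -452/25.

u = -24/125 + 3*t/25 + 524*exp(5*t)/125 - 452*t*exp(5*t)/25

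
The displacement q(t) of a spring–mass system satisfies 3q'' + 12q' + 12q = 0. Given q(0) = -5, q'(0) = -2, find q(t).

q = -5*exp(-2*t) - 12*t*exp(-2*t)

Divide through by 3: q'' + 4q' + 4q = 0.
Characteristic equation r² + 4r + 4 = 0 has discriminant (4)² - 4·(4) = 0, so r = -2 is a repeated root.
Hence q_h = (C1 + C2*t)*exp(-2*t).
Apply the initial conditions: q(0) = C1 = -5 and q'(0) = C2 - 2*C1 = -2. Solving gives C1 = -5, C2 = -12.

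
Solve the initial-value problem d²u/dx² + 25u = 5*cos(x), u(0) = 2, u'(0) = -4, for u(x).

u = -4*sin(5*x)/5 + 5*cos(x)/24 + 43*cos(5*x)/24

Characteristic equation r² + 25 = 0 has discriminant (0)² - 4·(25) = -100 < 0, so r = ± 5i.
Hence u_h = C1*cos(5*x) + C2*sin(5*x).
Try u_p = A*cos(x) + B*sin(x). Substituting and equating the coefficients of cos(x) and sin(x) gives A = 5/24, B = 0, so u_p = 5*cos(x)/24.
General solution: u = 5*cos(x)/24 + C1*cos(5*x) + C2*sin(5*x).
Apply the initial conditions: u(0) = 5/24 + C1 = 2 and u'(0) = 5*C2 = -4. Solving gives C1 = 43/24, C2 = -4/5.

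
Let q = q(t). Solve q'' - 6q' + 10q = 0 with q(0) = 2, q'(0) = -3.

Characteristic equation r² - 6r + 10 = 0 has discriminant (-6)² - 4·(10) = -4 < 0, so r = 3 ± i.
Hence q_h = C1*cos(t)*exp(3*t) + C2*exp(3*t)*sin(t).
Apply the initial conditions: q(0) = C1 = 2 and q'(0) = C2 + 3*C1 = -3. Solving gives C1 = 2, C2 = -9.

q = -9*exp(3*t)*sin(t) + 2*cos(t)*exp(3*t)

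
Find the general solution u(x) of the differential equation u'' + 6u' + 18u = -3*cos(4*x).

Characteristic equation r² + 6r + 18 = 0 has discriminant (6)² - 4·(18) = -36 < 0, so r = -3 ± 3i.
Hence u_h = C1*cos(3*x)*exp(-3*x) + C2*exp(-3*x)*sin(3*x).
Try u_p = A*cos(4*x) + B*sin(4*x). Substituting and equating the coefficients of cos(4x) and sin(4x) gives A = -3/290, B = -18/145, so u_p = -18*sin(4*x)/145 - 3*cos(4*x)/290.

u = -18*sin(4*x)/145 - 3*cos(4*x)/290 + C1*cos(3*x)*exp(-3*x) + C2*exp(-3*x)*sin(3*x)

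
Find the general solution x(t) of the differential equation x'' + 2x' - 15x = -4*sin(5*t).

Characteristic equation r² + 2r - 15 = 0 factors as (r + 5)(r - 3) = 0, so r = -5, 3.
Hence x_h = C1*exp(-5*t) + C2*exp(3*t).
Try x_p = A*cos(5*t) + B*sin(5*t). Substituting and equating the coefficients of cos(5t) and sin(5t) gives A = 2/85, B = 8/85, so x_p = 2*cos(5*t)/85 + 8*sin(5*t)/85.

x = 2*cos(5*t)/85 + 8*sin(5*t)/85 + C1*exp(-5*t) + C2*exp(3*t)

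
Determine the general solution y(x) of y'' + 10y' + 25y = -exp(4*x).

Characteristic equation r² + 10r + 25 = 0 has discriminant (10)² - 4·(25) = 0, so r = -5 is a repeated root.
Hence y_h = (C1 + C2*x)*exp(-5*x).
Try y_p = A*exp(4*x). Substituting into the equation and dividing by exp(4*x) gives A = -1/81, so y_p = -exp(4*x)/81.

y = -exp(4*x)/81 + C1*exp(-5*x) + C2*x*exp(-5*x)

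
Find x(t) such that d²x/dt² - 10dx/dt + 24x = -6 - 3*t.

Characteristic equation r² - 10r + 24 = 0 factors as (r - 6)(r - 4) = 0, so r = 6, 4.
Hence x_h = C1*exp(6*t) + C2*exp(4*t).
For the particular solution try x_p = A0 + A1*t. Substituting and matching coefficients of each power of t gives A0 = -29/96, A1 = -1/8, so x_p = -29/96 - t/8.

x = -29/96 - t/8 + C1*exp(6*t) + C2*exp(4*t)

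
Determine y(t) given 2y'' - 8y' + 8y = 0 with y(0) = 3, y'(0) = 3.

Divide through by 2: y'' - 4y' + 4y = 0.
Characteristic equation r² - 4r + 4 = 0 has discriminant (-4)² - 4·(4) = 0, so r = 2 is a repeated root.
Hence y_h = (C1 + C2*t)*exp(2*t).
Apply the initial conditions: y(0) = C1 = 3 and y'(0) = C2 + 2*C1 = 3. Solving gives C1 = 3, C2 = -3.

y = 3*exp(2*t) - 3*t*exp(2*t)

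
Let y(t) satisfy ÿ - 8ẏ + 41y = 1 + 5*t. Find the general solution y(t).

Characteristic equation r² - 8r + 41 = 0 has discriminant (-8)² - 4·(41) = -100 < 0, so r = 4 ± 5i.
Hence y_h = C1*cos(5*t)*exp(4*t) + C2*exp(4*t)*sin(5*t).
For the particular solution try y_p = A0 + A1*t. Substituting and matching coefficients of each power of t gives A0 = 81/1681, A1 = 5/41, so y_p = 81/1681 + 5*t/41.

y = 81/1681 + 5*t/41 + C1*cos(5*t)*exp(4*t) + C2*exp(4*t)*sin(5*t)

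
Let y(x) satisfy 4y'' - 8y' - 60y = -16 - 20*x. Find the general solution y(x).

y = 2/9 + x/3 + C1*exp(5*x) + C2*exp(-3*x)

Divide through by 4: y'' - 2y' - 15y = -4 - 5*x.
Characteristic equation r² - 2r - 15 = 0 factors as (r - 5)(r + 3) = 0, so r = 5, -3.
Hence y_h = C1*exp(5*x) + C2*exp(-3*x).
For the particular solution try y_p = A0 + A1*x. Substituting and matching coefficients of each power of x gives A0 = 2/9, A1 = 1/3, so y_p = 2/9 + x/3.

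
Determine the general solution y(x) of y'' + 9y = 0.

Characteristic equation r² + 9 = 0 has discriminant (0)² - 4·(9) = -36 < 0, so r = ± 3i.
Hence y_h = C1*cos(3*x) + C2*sin(3*x).

y = C1*cos(3*x) + C2*sin(3*x)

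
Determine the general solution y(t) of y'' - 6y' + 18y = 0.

y = C1*cos(3*t)*exp(3*t) + C2*exp(3*t)*sin(3*t)

Characteristic equation r² - 6r + 18 = 0 has discriminant (-6)² - 4·(18) = -36 < 0, so r = 3 ± 3i.
Hence y_h = C1*cos(3*t)*exp(3*t) + C2*exp(3*t)*sin(3*t).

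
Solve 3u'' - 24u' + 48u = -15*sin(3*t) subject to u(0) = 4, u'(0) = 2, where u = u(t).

Divide through by 3: u'' - 8u' + 16u = -5*sin(3*t).
Characteristic equation r² - 8r + 16 = 0 has discriminant (-8)² - 4·(16) = 0, so r = 4 is a repeated root.
Hence u_h = (C1 + C2*t)*exp(4*t).
Try u_p = A*cos(3*t) + B*sin(3*t). Substituting and equating the coefficients of cos(3t) and sin(3t) gives A = -24/125, B = -7/125, so u_p = -24*cos(3*t)/125 - 7*sin(3*t)/125.
General solution: u = -24*cos(3*t)/125 - 7*sin(3*t)/125 + C1*exp(4*t) + C2*t*exp(4*t).
Apply the initial conditions: u(0) = -24/125 + C1 = 4 and u'(0) = -21/125 + C2 + 4*C1 = 2. Solving gives C1 = 524/125, C2 = -73/5.

u = -24*cos(3*t)/125 - 7*sin(3*t)/125 + 524*exp(4*t)/125 - 73*t*exp(4*t)/5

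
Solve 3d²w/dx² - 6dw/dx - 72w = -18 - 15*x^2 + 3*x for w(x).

Divide through by 3: w'' - 2w' - 24w = -6 + x - 5*x^2.
Characteristic equation r² - 2r - 24 = 0 factors as (r + 4)(r - 6) = 0, so r = -4, 6.
Hence w_h = C1*exp(-4*x) + C2*exp(6*x).
For the particular solution try w_p = A0 + A1*x + A2*x^2. Substituting and matching coefficients of each power of x gives A0 = 473/1728, A1 = -11/144, A2 = 5/24, so w_p = 473/1728 - 11*x/144 + 5*x^2/24.

w = 473/1728 - 11*x/144 + 5*x**2/24 + C1*exp(-4*x) + C2*exp(6*x)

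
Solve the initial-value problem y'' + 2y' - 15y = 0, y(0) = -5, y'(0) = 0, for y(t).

y = -25*exp(3*t)/8 - 15*exp(-5*t)/8

Characteristic equation r² + 2r - 15 = 0 factors as (r - 3)(r + 5) = 0, so r = 3, -5.
Hence y_h = C1*exp(3*t) + C2*exp(-5*t).
Apply the initial conditions: y(0) = C1 + C2 = -5 and y'(0) = -5*C2 + 3*C1 = 0. Solving gives C1 = -25/8, C2 = -15/8.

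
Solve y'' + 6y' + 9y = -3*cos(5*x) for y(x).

y = -45*sin(5*x)/578 + 12*cos(5*x)/289 + C1*exp(-3*x) + C2*x*exp(-3*x)

Characteristic equation r² + 6r + 9 = 0 has discriminant (6)² - 4·(9) = 0, so r = -3 is a repeated root.
Hence y_h = (C1 + C2*x)*exp(-3*x).
Try y_p = A*cos(5*x) + B*sin(5*x). Substituting and equating the coefficients of cos(5x) and sin(5x) gives A = 12/289, B = -45/578, so y_p = -45*sin(5*x)/578 + 12*cos(5*x)/289.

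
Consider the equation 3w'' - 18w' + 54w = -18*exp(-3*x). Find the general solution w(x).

Divide through by 3: w'' - 6w' + 18w = -6*exp(-3*x).
Characteristic equation r² - 6r + 18 = 0 has discriminant (-6)² - 4·(18) = -36 < 0, so r = 3 ± 3i.
Hence w_h = C1*cos(3*x)*exp(3*x) + C2*exp(3*x)*sin(3*x).
Try w_p = A*exp(-3*x). Substituting into the equation and dividing by exp(-3*x) gives A = -2/15, so w_p = -2*exp(-3*x)/15.

w = -2*exp(-3*x)/15 + C1*cos(3*x)*exp(3*x) + C2*exp(3*x)*sin(3*x)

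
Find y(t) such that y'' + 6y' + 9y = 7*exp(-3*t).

y = C1*exp(-3*t) + 7*t**2*exp(-3*t)/2 + C2*t*exp(-3*t)

Characteristic equation r² + 6r + 9 = 0 has discriminant (6)² - 4·(9) = 0, so r = -3 is a repeated root.
Hence y_h = (C1 + C2*t)*exp(-3*t).
Since exp(-3*t) solves the homogeneous equation (r = -3 is a root of multiplicity 2), multiply the trial by t^2. Try y_p = A*t^2*exp(-3*t). Substituting into the equation and dividing by exp(-3*t) gives A = 7/2, so y_p = 7*t^2*exp(-3*t)/2.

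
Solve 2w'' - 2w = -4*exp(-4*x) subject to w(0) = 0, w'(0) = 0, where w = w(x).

w = -2*exp(-4*x)/15 - exp(x)/5 + exp(-x)/3

Divide through by 2: w'' - w = -2*exp(-4*x).
Characteristic equation r² - 1 = 0 factors as (r - 1)(r + 1) = 0, so r = 1, -1.
Hence w_h = C1*exp(x) + C2*exp(-x).
Try w_p = A*exp(-4*x). Substituting into the equation and dividing by exp(-4*x) gives A = -2/15, so w_p = -2*exp(-4*x)/15.
General solution: w = -2*exp(-4*x)/15 + C1*exp(x) + C2*exp(-x).
Apply the initial conditions: w(0) = -2/15 + C1 + C2 = 0 and w'(0) = 8/15 + C1 - C2 = 0. Solving gives C1 = -1/5, C2 = 1/3.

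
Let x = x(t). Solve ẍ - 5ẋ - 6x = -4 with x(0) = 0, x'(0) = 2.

x = 2/3 - 6*exp(-t)/7 + 4*exp(6*t)/21

Characteristic equation r² - 5r - 6 = 0 factors as (r + 1)(r - 6) = 0, so r = -1, 6.
Hence x_h = C1*exp(-t) + C2*exp(6*t).
For the particular solution try x_p = A0. Substituting and matching coefficients of each power of t gives A0 = 2/3, so x_p = 2/3.
General solution: x = 2/3 + C1*exp(-t) + C2*exp(6*t).
Apply the initial conditions: x(0) = 2/3 + C1 + C2 = 0 and x'(0) = -C1 + 6*C2 = 2. Solving gives C1 = -6/7, C2 = 4/21.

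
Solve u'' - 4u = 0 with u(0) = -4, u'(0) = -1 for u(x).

Characteristic equation r² - 4 = 0 factors as (r + 2)(r - 2) = 0, so r = -2, 2.
Hence u_h = C1*exp(-2*x) + C2*exp(2*x).
Apply the initial conditions: u(0) = C1 + C2 = -4 and u'(0) = -2*C1 + 2*C2 = -1. Solving gives C1 = -7/4, C2 = -9/4.

u = -9*exp(2*x)/4 - 7*exp(-2*x)/4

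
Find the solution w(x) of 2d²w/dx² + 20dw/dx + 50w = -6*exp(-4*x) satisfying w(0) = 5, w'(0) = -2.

Divide through by 2: w'' + 10w' + 25w = -3*exp(-4*x).
Characteristic equation r² + 10r + 25 = 0 has discriminant (10)² - 4·(25) = 0, so r = -5 is a repeated root.
Hence w_h = (C1 + C2*x)*exp(-5*x).
Try w_p = A*exp(-4*x). Substituting into the equation and dividing by exp(-4*x) gives A = -3, so w_p = -3*exp(-4*x).
General solution: w = -3*exp(-4*x) + C1*exp(-5*x) + C2*x*exp(-5*x).
Apply the initial conditions: w(0) = -3 + C1 = 5 and w'(0) = 12 + C2 - 5*C1 = -2. Solving gives C1 = 8, C2 = 26.

w = -3*exp(-4*x) + 8*exp(-5*x) + 26*x*exp(-5*x)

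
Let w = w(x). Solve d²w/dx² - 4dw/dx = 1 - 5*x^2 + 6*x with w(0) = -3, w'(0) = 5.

Characteristic equation r² - 4r = 0 factors as (r - 4)r = 0, so r = 4, 0.
Hence w_h = C1*exp(4*x) + C2.
Since 0 is a characteristic root (multiplicity 1), multiply the polynomial trial by x: try w_p = x*(A0 + A1*x + A2*x^2). Substituting and matching coefficients of each power of x gives A0 = -15/32, A1 = -7/16, A2 = 5/12, so w_p = -15*x/32 - 7*x^2/16 + 5*x^3/12.
General solution: w = C2 - 15*x/32 - 7*x^2/16 + 5*x^3/12 + C1*exp(4*x).
Apply the initial conditions: w(0) = C1 + C2 = -3 and w'(0) = -15/32 + 4*C1 = 5. Solving gives C1 = 175/128, C2 = -559/128.

w = -559/128 - 15*x/32 - 7*x**2/16 + 5*x**3/12 + 175*exp(4*x)/128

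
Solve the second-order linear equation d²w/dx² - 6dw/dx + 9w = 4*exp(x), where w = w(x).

w = C1*exp(3*x) + C2*x*exp(3*x) + exp(x)

Characteristic equation r² - 6r + 9 = 0 has discriminant (-6)² - 4·(9) = 0, so r = 3 is a repeated root.
Hence w_h = (C1 + C2*x)*exp(3*x).
Try w_p = A*exp(x). Substituting into the equation and dividing by exp(x) gives A = 1, so w_p = exp(x).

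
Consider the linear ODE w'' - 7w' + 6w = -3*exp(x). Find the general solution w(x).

w = C1*exp(x) + C2*exp(6*x) + 3*x*exp(x)/5

Characteristic equation r² - 7r + 6 = 0 factors as (r - 1)(r - 6) = 0, so r = 1, 6.
Hence w_h = C1*exp(x) + C2*exp(6*x).
Since exp(x) solves the homogeneous equation (r = 1 is a root of multiplicity 1), multiply the trial by x. Try w_p = A*x*exp(x). Substituting into the equation and dividing by exp(x) gives A = 3/5, so w_p = 3*x*exp(x)/5.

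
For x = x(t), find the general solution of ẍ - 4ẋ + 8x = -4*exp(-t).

Characteristic equation r² - 4r + 8 = 0 has discriminant (-4)² - 4·(8) = -16 < 0, so r = 2 ± 2i.
Hence x_h = C1*cos(2*t)*exp(2*t) + C2*exp(2*t)*sin(2*t).
Try x_p = A*exp(-t). Substituting into the equation and dividing by exp(-t) gives A = -4/13, so x_p = -4*exp(-t)/13.

x = -4*exp(-t)/13 + C1*cos(2*t)*exp(2*t) + C2*exp(2*t)*sin(2*t)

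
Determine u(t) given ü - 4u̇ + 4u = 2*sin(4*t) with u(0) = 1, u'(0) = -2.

u = -3*sin(4*t)/50 + 2*cos(4*t)/25 + 23*exp(2*t)/25 - 18*t*exp(2*t)/5

Characteristic equation r² - 4r + 4 = 0 has discriminant (-4)² - 4·(4) = 0, so r = 2 is a repeated root.
Hence u_h = (C1 + C2*t)*exp(2*t).
Try u_p = A*cos(4*t) + B*sin(4*t). Substituting and equating the coefficients of cos(4t) and sin(4t) gives A = 2/25, B = -3/50, so u_p = -3*sin(4*t)/50 + 2*cos(4*t)/25.
General solution: u = -3*sin(4*t)/50 + 2*cos(4*t)/25 + C1*exp(2*t) + C2*t*exp(2*t).
Apply the initial conditions: u(0) = 2/25 + C1 = 1 and u'(0) = -6/25 + C2 + 2*C1 = -2. Solving gives C1 = 23/25, C2 = -18/5.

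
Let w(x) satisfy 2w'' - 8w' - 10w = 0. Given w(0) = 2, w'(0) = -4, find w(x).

Divide through by 2: w'' - 4w' - 5w = 0.
Characteristic equation r² - 4r - 5 = 0 factors as (r + 1)(r - 5) = 0, so r = -1, 5.
Hence w_h = C1*exp(-x) + C2*exp(5*x).
Apply the initial conditions: w(0) = C1 + C2 = 2 and w'(0) = -C1 + 5*C2 = -4. Solving gives C1 = 7/3, C2 = -1/3.

w = -exp(5*x)/3 + 7*exp(-x)/3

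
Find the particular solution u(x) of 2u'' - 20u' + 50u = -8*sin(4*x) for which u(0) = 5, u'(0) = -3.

u = -160*cos(4*x)/1681 - 36*sin(4*x)/1681 + 8565*exp(5*x)/1681 - 1164*x*exp(5*x)/41

Divide through by 2: u'' - 10u' + 25u = -4*sin(4*x).
Characteristic equation r² - 10r + 25 = 0 has discriminant (-10)² - 4·(25) = 0, so r = 5 is a repeated root.
Hence u_h = (C1 + C2*x)*exp(5*x).
Try u_p = A*cos(4*x) + B*sin(4*x). Substituting and equating the coefficients of cos(4x) and sin(4x) gives A = -160/1681, B = -36/1681, so u_p = -160*cos(4*x)/1681 - 36*sin(4*x)/1681.
General solution: u = -160*cos(4*x)/1681 - 36*sin(4*x)/1681 + C1*exp(5*x) + C2*x*exp(5*x).
Apply the initial conditions: u(0) = -160/1681 + C1 = 5 and u'(0) = -144/1681 + C2 + 5*C1 = -3. Solving gives C1 = 8565/1681, C2 = -1164/41.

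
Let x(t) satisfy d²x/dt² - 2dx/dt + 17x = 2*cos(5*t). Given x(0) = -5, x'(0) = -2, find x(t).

Characteristic equation r² - 2r + 17 = 0 has discriminant (-2)² - 4·(17) = -64 < 0, so r = 1 ± 4i.
Hence x_h = C1*cos(4*t)*exp(t) + C2*exp(t)*sin(4*t).
Try x_p = A*cos(5*t) + B*sin(5*t). Substituting and equating the coefficients of cos(5t) and sin(5t) gives A = -4/41, B = -5/41, so x_p = -5*sin(5*t)/41 - 4*cos(5*t)/41.
General solution: x = -5*sin(5*t)/41 - 4*cos(5*t)/41 + C1*cos(4*t)*exp(t) + C2*exp(t)*sin(4*t).
Apply the initial conditions: x(0) = -4/41 + C1 = -5 and x'(0) = -25/41 + C1 + 4*C2 = -2. Solving gives C1 = -201/41, C2 = 36/41.

x = -5*sin(5*t)/41 - 4*cos(5*t)/41 - 201*cos(4*t)*exp(t)/41 + 36*exp(t)*sin(4*t)/41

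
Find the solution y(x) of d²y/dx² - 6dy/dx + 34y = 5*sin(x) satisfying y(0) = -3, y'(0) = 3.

Characteristic equation r² - 6r + 34 = 0 has discriminant (-6)² - 4·(34) = -100 < 0, so r = 3 ± 5i.
Hence y_h = C1*cos(5*x)*exp(3*x) + C2*exp(3*x)*sin(5*x).
Try y_p = A*cos(x) + B*sin(x). Substituting and equating the coefficients of cos(x) and sin(x) gives A = 2/75, B = 11/75, so y_p = 2*cos(x)/75 + 11*sin(x)/75.
General solution: y = 2*cos(x)/75 + 11*sin(x)/75 + C1*cos(5*x)*exp(3*x) + C2*exp(3*x)*sin(5*x).
Apply the initial conditions: y(0) = 2/75 + C1 = -3 and y'(0) = 11/75 + 3*C1 + 5*C2 = 3. Solving gives C1 = -227/75, C2 = 179/75.

y = 2*cos(x)/75 + 11*sin(x)/75 - 227*cos(5*x)*exp(3*x)/75 + 179*exp(3*x)*sin(5*x)/75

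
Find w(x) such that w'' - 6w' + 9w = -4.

w = -4/9 + C1*exp(3*x) + C2*x*exp(3*x)

Characteristic equation r² - 6r + 9 = 0 has discriminant (-6)² - 4·(9) = 0, so r = 3 is a repeated root.
Hence w_h = (C1 + C2*x)*exp(3*x).
For the particular solution try w_p = A0. Substituting and matching coefficients of each power of x gives A0 = -4/9, so w_p = -4/9.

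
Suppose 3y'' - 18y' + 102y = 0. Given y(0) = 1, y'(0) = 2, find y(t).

y = cos(5*t)*exp(3*t) - exp(3*t)*sin(5*t)/5

Divide through by 3: y'' - 6y' + 34y = 0.
Characteristic equation r² - 6r + 34 = 0 has discriminant (-6)² - 4·(34) = -100 < 0, so r = 3 ± 5i.
Hence y_h = C1*cos(5*t)*exp(3*t) + C2*exp(3*t)*sin(5*t).
Apply the initial conditions: y(0) = C1 = 1 and y'(0) = 3*C1 + 5*C2 = 2. Solving gives C1 = 1, C2 = -1/5.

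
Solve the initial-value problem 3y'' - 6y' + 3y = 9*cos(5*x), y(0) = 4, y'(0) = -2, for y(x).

y = -18*cos(5*x)/169 - 15*sin(5*x)/338 + 694*exp(x)/169 - 153*x*exp(x)/26

Divide through by 3: y'' - 2y' + y = 3*cos(5*x).
Characteristic equation r² - 2r + 1 = 0 has discriminant (-2)² - 4·(1) = 0, so r = 1 is a repeated root.
Hence y_h = (C1 + C2*x)*exp(x).
Try y_p = A*cos(5*x) + B*sin(5*x). Substituting and equating the coefficients of cos(5x) and sin(5x) gives A = -18/169, B = -15/338, so y_p = -18*cos(5*x)/169 - 15*sin(5*x)/338.
General solution: y = -18*cos(5*x)/169 - 15*sin(5*x)/338 + C1*exp(x) + C2*x*exp(x).
Apply the initial conditions: y(0) = -18/169 + C1 = 4 and y'(0) = -75/338 + C1 + C2 = -2. Solving gives C1 = 694/169, C2 = -153/26.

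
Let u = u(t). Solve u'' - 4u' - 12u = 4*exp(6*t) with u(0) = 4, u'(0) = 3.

Characteristic equation r² - 4r - 12 = 0 factors as (r + 2)(r - 6) = 0, so r = -2, 6.
Hence u_h = C1*exp(-2*t) + C2*exp(6*t).
Since exp(6*t) solves the homogeneous equation (r = 6 is a root of multiplicity 1), multiply the trial by t. Try u_p = A*t*exp(6*t). Substituting into the equation and dividing by exp(6*t) gives A = 1/2, so u_p = t*exp(6*t)/2.
General solution: u = C1*exp(-2*t) + C2*exp(6*t) + t*exp(6*t)/2.
Apply the initial conditions: u(0) = C1 + C2 = 4 and u'(0) = 1/2 - 2*C1 + 6*C2 = 3. Solving gives C1 = 43/16, C2 = 21/16.

u = 21*exp(6*t)/16 + 43*exp(-2*t)/16 + t*exp(6*t)/2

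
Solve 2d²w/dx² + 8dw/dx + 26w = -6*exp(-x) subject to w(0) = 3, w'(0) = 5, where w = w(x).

Divide through by 2: w'' + 4w' + 13w = -3*exp(-x).
Characteristic equation r² + 4r + 13 = 0 has discriminant (4)² - 4·(13) = -36 < 0, so r = -2 ± 3i.
Hence w_h = C1*cos(3*x)*exp(-2*x) + C2*exp(-2*x)*sin(3*x).
Try w_p = A*exp(-x). Substituting into the equation and dividing by exp(-x) gives A = -3/10, so w_p = -3*exp(-x)/10.
General solution: w = -3*exp(-x)/10 + C1*cos(3*x)*exp(-2*x) + C2*exp(-2*x)*sin(3*x).
Apply the initial conditions: w(0) = -3/10 + C1 = 3 and w'(0) = 3/10 - 2*C1 + 3*C2 = 5. Solving gives C1 = 33/10, C2 = 113/30.

w = -3*exp(-x)/10 + 33*cos(3*x)*exp(-2*x)/10 + 113*exp(-2*x)*sin(3*x)/30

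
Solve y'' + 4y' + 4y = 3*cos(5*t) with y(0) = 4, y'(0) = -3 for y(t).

Characteristic equation r² + 4r + 4 = 0 has discriminant (4)² - 4·(4) = 0, so r = -2 is a repeated root.
Hence y_h = (C1 + C2*t)*exp(-2*t).
Try y_p = A*cos(5*t) + B*sin(5*t). Substituting and equating the coefficients of cos(5t) and sin(5t) gives A = -63/841, B = 60/841, so y_p = -63*cos(5*t)/841 + 60*sin(5*t)/841.
General solution: y = -63*cos(5*t)/841 + 60*sin(5*t)/841 + C1*exp(-2*t) + C2*t*exp(-2*t).
Apply the initial conditions: y(0) = -63/841 + C1 = 4 and y'(0) = 300/841 + C2 - 2*C1 = -3. Solving gives C1 = 3427/841, C2 = 139/29.

y = -63*cos(5*t)/841 + 60*sin(5*t)/841 + 3427*exp(-2*t)/841 + 139*t*exp(-2*t)/29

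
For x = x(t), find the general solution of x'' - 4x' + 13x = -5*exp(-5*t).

x = -5*exp(-5*t)/58 + C1*cos(3*t)*exp(2*t) + C2*exp(2*t)*sin(3*t)

Characteristic equation r² - 4r + 13 = 0 has discriminant (-4)² - 4·(13) = -36 < 0, so r = 2 ± 3i.
Hence x_h = C1*cos(3*t)*exp(2*t) + C2*exp(2*t)*sin(3*t).
Try x_p = A*exp(-5*t). Substituting into the equation and dividing by exp(-5*t) gives A = -5/58, so x_p = -5*exp(-5*t)/58.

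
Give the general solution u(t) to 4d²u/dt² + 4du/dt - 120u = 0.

u = C1*exp(-6*t) + C2*exp(5*t)

Divide through by 4: u'' + u' - 30u = 0.
Characteristic equation r² + r - 30 = 0 factors as (r + 6)(r - 5) = 0, so r = -6, 5.
Hence u_h = C1*exp(-6*t) + C2*exp(5*t).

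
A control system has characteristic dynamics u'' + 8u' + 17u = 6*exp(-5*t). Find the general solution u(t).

Characteristic equation r² + 8r + 17 = 0 has discriminant (8)² - 4·(17) = -4 < 0, so r = -4 ± i.
Hence u_h = C1*cos(t)*exp(-4*t) + C2*exp(-4*t)*sin(t).
Try u_p = A*exp(-5*t). Substituting into the equation and dividing by exp(-5*t) gives A = 3, so u_p = 3*exp(-5*t).

u = 3*exp(-5*t) + C1*cos(t)*exp(-4*t) + C2*exp(-4*t)*sin(t)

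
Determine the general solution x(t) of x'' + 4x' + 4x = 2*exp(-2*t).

x = C1*exp(-2*t) + t**2*exp(-2*t) + C2*t*exp(-2*t)

Characteristic equation r² + 4r + 4 = 0 has discriminant (4)² - 4·(4) = 0, so r = -2 is a repeated root.
Hence x_h = (C1 + C2*t)*exp(-2*t).
Since exp(-2*t) solves the homogeneous equation (r = -2 is a root of multiplicity 2), multiply the trial by t^2. Try x_p = A*t^2*exp(-2*t). Substituting into the equation and dividing by exp(-2*t) gives A = 1, so x_p = t^2*exp(-2*t).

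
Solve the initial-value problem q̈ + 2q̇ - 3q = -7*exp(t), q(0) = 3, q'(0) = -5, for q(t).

Characteristic equation r² + 2r - 3 = 0 factors as (r + 3)(r - 1) = 0, so r = -3, 1.
Hence q_h = C1*exp(-3*t) + C2*exp(t).
Since exp(t) solves the homogeneous equation (r = 1 is a root of multiplicity 1), multiply the trial by t. Try q_p = A*t*exp(t). Substituting into the equation and dividing by exp(t) gives A = -7/4, so q_p = -7*t*exp(t)/4.
General solution: q = C1*exp(-3*t) + C2*exp(t) - 7*t*exp(t)/4.
Apply the initial conditions: q(0) = C1 + C2 = 3 and q'(0) = -7/4 + C2 - 3*C1 = -5. Solving gives C1 = 25/16, C2 = 23/16.

q = 23*exp(t)/16 + 25*exp(-3*t)/16 - 7*t*exp(t)/4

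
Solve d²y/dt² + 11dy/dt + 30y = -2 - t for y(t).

Characteristic equation r² + 11r + 30 = 0 factors as (r + 6)(r + 5) = 0, so r = -6, -5.
Hence y_h = C1*exp(-6*t) + C2*exp(-5*t).
For the particular solution try y_p = A0 + A1*t. Substituting and matching coefficients of each power of t gives A0 = -49/900, A1 = -1/30, so y_p = -49/900 - t/30.

y = -49/900 - t/30 + C1*exp(-6*t) + C2*exp(-5*t)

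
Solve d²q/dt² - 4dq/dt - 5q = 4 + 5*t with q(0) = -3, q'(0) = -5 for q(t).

q = -t - 11*exp(-t)/6 - 7*exp(5*t)/6

Characteristic equation r² - 4r - 5 = 0 factors as (r + 1)(r - 5) = 0, so r = -1, 5.
Hence q_h = C1*exp(-t) + C2*exp(5*t).
For the particular solution try q_p = A0 + A1*t. Substituting and matching coefficients of each power of t gives A0 = 0, A1 = -1, so q_p = -t.
General solution: q = -t + C1*exp(-t) + C2*exp(5*t).
Apply the initial conditions: q(0) = C1 + C2 = -3 and q'(0) = -1 - C1 + 5*C2 = -5. Solving gives C1 = -11/6, C2 = -7/6.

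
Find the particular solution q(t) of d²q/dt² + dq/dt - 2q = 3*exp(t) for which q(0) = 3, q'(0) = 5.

Characteristic equation r² + r - 2 = 0 factors as (r + 2)(r - 1) = 0, so r = -2, 1.
Hence q_h = C1*exp(-2*t) + C2*exp(t).
Since exp(t) solves the homogeneous equation (r = 1 is a root of multiplicity 1), multiply the trial by t. Try q_p = A*t*exp(t). Substituting into the equation and dividing by exp(t) gives A = 1, so q_p = t*exp(t).
General solution: q = C1*exp(-2*t) + C2*exp(t) + t*exp(t).
Apply the initial conditions: q(0) = C1 + C2 = 3 and q'(0) = 1 + C2 - 2*C1 = 5. Solving gives C1 = -1/3, C2 = 10/3.

q = -exp(-2*t)/3 + 10*exp(t)/3 + t*exp(t)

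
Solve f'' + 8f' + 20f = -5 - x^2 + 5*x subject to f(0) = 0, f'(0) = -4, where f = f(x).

Characteristic equation r² + 8r + 20 = 0 has discriminant (8)² - 4·(20) = -16 < 0, so r = -4 ± 2i.
Hence f_h = C1*cos(2*x)*exp(-4*x) + C2*exp(-4*x)*sin(2*x).
For the particular solution try f_p = A0 + A1*x + A2*x^2. Substituting and matching coefficients of each power of x gives A0 = -361/1000, A1 = 29/100, A2 = -1/20, so f_p = -361/1000 - x^2/20 + 29*x/100.
General solution: f = -361/1000 - x^2/20 + 29*x/100 + C1*cos(2*x)*exp(-4*x) + C2*exp(-4*x)*sin(2*x).
Apply the initial conditions: f(0) = -361/1000 + C1 = 0 and f'(0) = 29/100 - 4*C1 + 2*C2 = -4. Solving gives C1 = 361/1000, C2 = -1423/1000.

f = -361/1000 - x**2/20 + 29*x/100 - 1423*exp(-4*x)*sin(2*x)/1000 + 361*cos(2*x)*exp(-4*x)/1000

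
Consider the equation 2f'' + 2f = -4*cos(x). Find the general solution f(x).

f = C1*cos(x) + C2*sin(x) - x*sin(x)

Divide through by 2: f'' + f = -2*cos(x).
Characteristic equation r² + 1 = 0 has discriminant (0)² - 4·(1) = -4 < 0, so r = ± i.
Hence f_h = C1*cos(x) + C2*sin(x).
Since ±1i are characteristic roots, multiply the trial by x. Try f_p = x*(A*cos(x) + B*sin(x)). Substituting and equating the coefficients of cos(x) and sin(x) gives A = 0, B = -1, so f_p = -x*sin(x).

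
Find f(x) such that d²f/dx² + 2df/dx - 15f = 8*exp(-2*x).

f = -8*exp(-2*x)/15 + C1*exp(-5*x) + C2*exp(3*x)

Characteristic equation r² + 2r - 15 = 0 factors as (r + 5)(r - 3) = 0, so r = -5, 3.
Hence f_h = C1*exp(-5*x) + C2*exp(3*x).
Try f_p = A*exp(-2*x). Substituting into the equation and dividing by exp(-2*x) gives A = -8/15, so f_p = -8*exp(-2*x)/15.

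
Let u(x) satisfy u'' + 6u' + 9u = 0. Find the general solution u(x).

Characteristic equation r² + 6r + 9 = 0 has discriminant (6)² - 4·(9) = 0, so r = -3 is a repeated root.
Hence u_h = (C1 + C2*x)*exp(-3*x).

u = C1*exp(-3*x) + C2*x*exp(-3*x)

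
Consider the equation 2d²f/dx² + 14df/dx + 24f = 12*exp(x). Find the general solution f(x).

f = 3*exp(x)/10 + C1*exp(-4*x) + C2*exp(-3*x)

Divide through by 2: f'' + 7f' + 12f = 6*exp(x).
Characteristic equation r² + 7r + 12 = 0 factors as (r + 4)(r + 3) = 0, so r = -4, -3.
Hence f_h = C1*exp(-4*x) + C2*exp(-3*x).
Try f_p = A*exp(x). Substituting into the equation and dividing by exp(x) gives A = 3/10, so f_p = 3*exp(x)/10.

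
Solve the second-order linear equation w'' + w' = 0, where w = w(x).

Characteristic equation r² + r = 0 factors as (r + 1)r = 0, so r = -1, 0.
Hence w_h = C1*exp(-x) + C2.

w = C2 + C1*exp(-x)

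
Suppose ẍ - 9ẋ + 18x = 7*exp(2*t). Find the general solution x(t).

x = 7*exp(2*t)/4 + C1*exp(6*t) + C2*exp(3*t)

Characteristic equation r² - 9r + 18 = 0 factors as (r - 6)(r - 3) = 0, so r = 6, 3.
Hence x_h = C1*exp(6*t) + C2*exp(3*t).
Try x_p = A*exp(2*t). Substituting into the equation and dividing by exp(2*t) gives A = 7/4, so x_p = 7*exp(2*t)/4.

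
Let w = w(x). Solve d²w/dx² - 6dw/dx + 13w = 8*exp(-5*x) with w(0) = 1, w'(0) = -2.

Characteristic equation r² - 6r + 13 = 0 has discriminant (-6)² - 4·(13) = -16 < 0, so r = 3 ± 2i.
Hence w_h = C1*cos(2*x)*exp(3*x) + C2*exp(3*x)*sin(2*x).
Try w_p = A*exp(-5*x). Substituting into the equation and dividing by exp(-5*x) gives A = 2/17, so w_p = 2*exp(-5*x)/17.
General solution: w = 2*exp(-5*x)/17 + C1*cos(2*x)*exp(3*x) + C2*exp(3*x)*sin(2*x).
Apply the initial conditions: w(0) = 2/17 + C1 = 1 and w'(0) = -10/17 + 2*C2 + 3*C1 = -2. Solving gives C1 = 15/17, C2 = -69/34.

w = 2*exp(-5*x)/17 - 69*exp(3*x)*sin(2*x)/34 + 15*cos(2*x)*exp(3*x)/17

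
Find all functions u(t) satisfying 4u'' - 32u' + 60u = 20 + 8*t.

u = 91/225 + 2*t/15 + C1*exp(3*t) + C2*exp(5*t)

Divide through by 4: u'' - 8u' + 15u = 5 + 2*t.
Characteristic equation r² - 8r + 15 = 0 factors as (r - 3)(r - 5) = 0, so r = 3, 5.
Hence u_h = C1*exp(3*t) + C2*exp(5*t).
For the particular solution try u_p = A0 + A1*t. Substituting and matching coefficients of each power of t gives A0 = 91/225, A1 = 2/15, so u_p = 91/225 + 2*t/15.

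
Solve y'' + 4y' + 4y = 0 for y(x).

y = C1*exp(-2*x) + C2*x*exp(-2*x)

Characteristic equation r² + 4r + 4 = 0 has discriminant (4)² - 4·(4) = 0, so r = -2 is a repeated root.
Hence y_h = (C1 + C2*x)*exp(-2*x).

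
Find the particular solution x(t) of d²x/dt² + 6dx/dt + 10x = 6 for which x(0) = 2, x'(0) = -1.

Characteristic equation r² + 6r + 10 = 0 has discriminant (6)² - 4·(10) = -4 < 0, so r = -3 ± i.
Hence x_h = C1*cos(t)*exp(-3*t) + C2*exp(-3*t)*sin(t).
For the particular solution try x_p = A0. Substituting and matching coefficients of each power of t gives A0 = 3/5, so x_p = 3/5.
General solution: x = 3/5 + C1*cos(t)*exp(-3*t) + C2*exp(-3*t)*sin(t).
Apply the initial conditions: x(0) = 3/5 + C1 = 2 and x'(0) = C2 - 3*C1 = -1. Solving gives C1 = 7/5, C2 = 16/5.

x = 3/5 + 7*cos(t)*exp(-3*t)/5 + 16*exp(-3*t)*sin(t)/5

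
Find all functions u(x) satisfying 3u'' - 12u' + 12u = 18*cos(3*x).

u = -72*sin(3*x)/169 - 30*cos(3*x)/169 + C1*exp(2*x) + C2*x*exp(2*x)

Divide through by 3: u'' - 4u' + 4u = 6*cos(3*x).
Characteristic equation r² - 4r + 4 = 0 has discriminant (-4)² - 4·(4) = 0, so r = 2 is a repeated root.
Hence u_h = (C1 + C2*x)*exp(2*x).
Try u_p = A*cos(3*x) + B*sin(3*x). Substituting and equating the coefficients of cos(3x) and sin(3x) gives A = -30/169, B = -72/169, so u_p = -72*sin(3*x)/169 - 30*cos(3*x)/169.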